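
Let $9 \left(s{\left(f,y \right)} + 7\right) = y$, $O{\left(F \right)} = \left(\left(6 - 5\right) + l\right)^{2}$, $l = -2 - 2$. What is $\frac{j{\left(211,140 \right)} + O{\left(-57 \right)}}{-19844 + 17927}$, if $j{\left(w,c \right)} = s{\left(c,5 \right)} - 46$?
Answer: $\frac{391}{17253} \approx 0.022663$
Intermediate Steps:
$l = -4$ ($l = -2 - 2 = -4$)
$O{\left(F \right)} = 9$ ($O{\left(F \right)} = \left(\left(6 - 5\right) - 4\right)^{2} = \left(1 - 4\right)^{2} = \left(-3\right)^{2} = 9$)
$s{\left(f,y \right)} = -7 + \frac{y}{9}$
$j{\left(w,c \right)} = - \frac{472}{9}$ ($j{\left(w,c \right)} = \left(-7 + \frac{1}{9} \cdot 5\right) - 46 = \left(-7 + \frac{5}{9}\right) - 46 = - \frac{58}{9} - 46 = - \frac{472}{9}$)
$\frac{j{\left(211,140 \right)} + O{\left(-57 \right)}}{-19844 + 17927} = \frac{- \frac{472}{9} + 9}{-19844 + 17927} = - \frac{391}{9 \left(-1917\right)} = \left(- \frac{391}{9}\right) \left(- \frac{1}{1917}\right) = \frac{391}{17253}$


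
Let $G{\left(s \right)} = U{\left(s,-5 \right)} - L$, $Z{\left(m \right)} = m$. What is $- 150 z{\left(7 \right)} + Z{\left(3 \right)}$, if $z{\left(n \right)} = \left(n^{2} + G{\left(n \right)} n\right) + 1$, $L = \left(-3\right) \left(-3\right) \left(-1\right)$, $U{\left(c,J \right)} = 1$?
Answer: $-17997$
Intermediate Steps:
$L = -9$ ($L = 9 \left(-1\right) = -9$)
$G{\left(s \right)} = 10$ ($G{\left(s \right)} = 1 - -9 = 1 + 9 = 10$)
$z{\left(n \right)} = 1 + n^{2} + 10 n$ ($z{\left(n \right)} = \left(n^{2} + 10 n\right) + 1 = 1 + n^{2} + 10 n$)
$- 150 z{\left(7 \right)} + Z{\left(3 \right)} = - 150 \left(1 + 7^{2} + 10 \cdot 7\right) + 3 = - 150 \left(1 + 49 + 70\right) + 3 = \left(-150\right) 120 + 3 = -18000 + 3 = -17997$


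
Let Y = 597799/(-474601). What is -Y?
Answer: 597799/474601 ≈ 1.2596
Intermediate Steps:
Y = -597799/474601 (Y = 597799*(-1/474601) = -597799/474601 ≈ -1.2596)
-Y = -1*(-597799/474601) = 597799/474601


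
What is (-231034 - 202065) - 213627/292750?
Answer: -126789945877/292750 ≈ -4.3310e+5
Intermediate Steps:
(-231034 - 202065) - 213627/292750 = -433099 - 213627*1/292750 = -433099 - 213627/292750 = -126789945877/292750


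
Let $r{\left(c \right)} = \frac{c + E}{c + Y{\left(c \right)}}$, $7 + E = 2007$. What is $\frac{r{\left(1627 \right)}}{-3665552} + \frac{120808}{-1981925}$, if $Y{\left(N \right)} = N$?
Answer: $- \frac{130997229092549}{2149074466026400} \approx -0.060955$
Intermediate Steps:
$E = 2000$ ($E = -7 + 2007 = 2000$)
$r{\left(c \right)} = \frac{2000 + c}{2 c}$ ($r{\left(c \right)} = \frac{c + 2000}{c + c} = \frac{2000 + c}{2 c}$)
$\frac{r{\left(1627 \right)}}{-3665552} + \frac{120808}{-1981925} = \frac{\frac{1}{2} \cdot \frac{1}{1627} \left(2000 + 1627\right)}{-3665552} + \frac{120808}{-1981925} = \frac{1}{2} \cdot \frac{1}{1627} \cdot 3627 \left(- \frac{1}{3665552}\right) + 120808 \left(- \frac{1}{1981925}\right) = \frac{3627}{3254} \left(- \frac{1}{3665552}\right) - \frac{120808}{1981925} = - \frac{3627}{11927706208} - \frac{120808}{1981925} = - \frac{130997229092549}{2149074466026400}$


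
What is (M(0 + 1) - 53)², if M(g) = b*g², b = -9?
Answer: 3844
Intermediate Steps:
M(g) = -9*g²
(M(0 + 1) - 53)² = (-9*(0 + 1)² - 53)² = (-9*1² - 53)² = (-9*1 - 53)² = (-9 - 53)² = (-62)² = 3844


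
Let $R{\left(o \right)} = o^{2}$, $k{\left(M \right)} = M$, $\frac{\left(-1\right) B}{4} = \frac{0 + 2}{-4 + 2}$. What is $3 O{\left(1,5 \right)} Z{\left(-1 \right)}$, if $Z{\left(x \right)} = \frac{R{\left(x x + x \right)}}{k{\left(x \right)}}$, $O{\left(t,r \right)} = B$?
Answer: $0$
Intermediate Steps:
$B = 4$ ($B = - 4 \frac{0 + 2}{-4 + 2} = - 4 \frac{2}{-2} = - 4 \cdot 2 \left(- \frac{1}{2}\right) = \left(-4\right) \left(-1\right) = 4$)
$O{\left(t,r \right)} = 4$
$Z{\left(x \right)} = \frac{\left(x + x^{2}\right)^{2}}{x}$ ($Z{\left(x \right)} = \frac{\left(x x + x\right)^{2}}{x} = \frac{\left(x^{2} + x\right)^{2}}{x} = \frac{\left(x + x^{2}\right)^{2}}{x}$)
$3 O{\left(1,5 \right)} Z{\left(-1 \right)} = 3 \cdot 4 \left(- \left(1 - 1\right)^{2}\right) = 12 \left(- 0^{2}\right) = 12 \left(\left(-1\right) 0\right) = 12 \cdot 0 = 0$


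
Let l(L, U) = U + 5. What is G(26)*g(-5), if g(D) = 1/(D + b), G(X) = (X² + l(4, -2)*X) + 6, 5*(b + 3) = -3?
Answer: -3800/43 ≈ -88.372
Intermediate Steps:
b = -18/5 (b = -3 + (⅕)*(-3) = -3 - ⅗ = -18/5 ≈ -3.6000)
l(L, U) = 5 + U
G(X) = 6 + X² + 3*X (G(X) = (X² + (5 - 2)*X) + 6 = (X² + 3*X) + 6 = 6 + X² + 3*X)
g(D) = 1/(-18/5 + D) (g(D) = 1/(D - 18/5) = 1/(-18/5 + D))
G(26)*g(-5) = (6 + 26² + 3*26)*(5/(-18 + 5*(-5))) = (6 + 676 + 78)*(5/(-18 - 25)) = 760*(5/(-43)) = 760*(5*(-1/43)) = 760*(-5/43) = -3800/43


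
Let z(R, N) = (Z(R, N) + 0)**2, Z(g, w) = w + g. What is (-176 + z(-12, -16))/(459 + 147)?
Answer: 304/303 ≈ 1.0033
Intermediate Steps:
Z(g, w) = g + w
z(R, N) = (N + R)**2 (z(R, N) = ((R + N) + 0)**2 = ((N + R) + 0)**2 = (N + R)**2)
(-176 + z(-12, -16))/(459 + 147) = (-176 + (-16 - 12)**2)/(459 + 147) = (-176 + (-28)**2)/606 = (-176 + 784)*(1/606) = 608*(1/606) = 304/303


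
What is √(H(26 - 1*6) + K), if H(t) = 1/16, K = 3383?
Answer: √54129/4 ≈ 58.164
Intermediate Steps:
H(t) = 1/16
√(H(26 - 1*6) + K) = √(1/16 + 3383) = √(54129/16) = √54129/4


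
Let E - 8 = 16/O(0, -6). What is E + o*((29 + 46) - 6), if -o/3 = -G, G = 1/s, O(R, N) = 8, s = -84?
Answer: 211/28 ≈ 7.5357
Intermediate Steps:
G = -1/84 (G = 1/(-84) = -1/84 ≈ -0.011905)
o = -1/28 (o = -(-3)*(-1)/84 = -3*1/84 = -1/28 ≈ -0.035714)
E = 10 (E = 8 + 16/8 = 8 + 16*(⅛) = 8 + 2 = 10)
E + o*((29 + 46) - 6) = 10 - ((29 + 46) - 6)/28 = 10 - (75 - 6)/28 = 10 - 1/28*69 = 10 - 69/28 = 211/28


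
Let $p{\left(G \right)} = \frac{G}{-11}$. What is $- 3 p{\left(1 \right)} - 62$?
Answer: $- \frac{679}{11} \approx -61.727$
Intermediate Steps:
$p{\left(G \right)} = - \frac{G}{11}$ ($p{\left(G \right)} = G \left(- \frac{1}{11}\right) = - \frac{G}{11}$)
$- 3 p{\left(1 \right)} - 62 = - 3 \left(\left(- \frac{1}{11}\right) 1\right) - 62 = \left(-3\right) \left(- \frac{1}{11}\right) - 62 = \frac{3}{11} - 62 = - \frac{679}{11}$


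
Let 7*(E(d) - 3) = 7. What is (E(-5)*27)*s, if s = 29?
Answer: 3132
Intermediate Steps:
E(d) = 4 (E(d) = 3 + (⅐)*7 = 3 + 1 = 4)
(E(-5)*27)*s = (4*27)*29 = 108*29 = 3132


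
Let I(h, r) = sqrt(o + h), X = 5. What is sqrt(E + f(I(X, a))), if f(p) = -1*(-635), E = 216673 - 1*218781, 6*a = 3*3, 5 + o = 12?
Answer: I*sqrt(1473) ≈ 38.38*I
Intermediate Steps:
o = 7 (o = -5 + 12 = 7)
a = 3/2 (a = (3*3)/6 = (1/6)*9 = 3/2 ≈ 1.5000)
I(h, r) = sqrt(7 + h)
E = -2108 (E = 216673 - 218781 = -2108)
f(p) = 635
sqrt(E + f(I(X, a))) = sqrt(-2108 + 635) = sqrt(-1473) = I*sqrt(1473)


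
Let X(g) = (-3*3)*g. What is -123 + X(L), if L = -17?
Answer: 30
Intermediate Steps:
X(g) = -9*g
-123 + X(L) = -123 - 9*(-17) = -123 + 153 = 30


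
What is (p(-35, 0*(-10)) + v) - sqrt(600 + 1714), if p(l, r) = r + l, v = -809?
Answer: -844 - sqrt(2314) ≈ -892.10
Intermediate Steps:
p(l, r) = l + r
(p(-35, 0*(-10)) + v) - sqrt(600 + 1714) = ((-35 + 0*(-10)) - 809) - sqrt(600 + 1714) = ((-35 + 0) - 809) - sqrt(2314) = (-35 - 809) - sqrt(2314) = -844 - sqrt(2314)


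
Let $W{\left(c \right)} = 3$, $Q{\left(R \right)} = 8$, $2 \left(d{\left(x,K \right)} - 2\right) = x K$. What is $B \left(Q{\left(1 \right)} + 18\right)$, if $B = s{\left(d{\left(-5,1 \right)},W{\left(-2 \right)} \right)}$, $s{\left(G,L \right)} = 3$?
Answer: $78$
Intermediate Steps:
$d{\left(x,K \right)} = 2 + \frac{K x}{2}$ ($d{\left(x,K \right)} = 2 + \frac{x K}{2} = 2 + \frac{K x}{2}$)
$B = 3$
$B \left(Q{\left(1 \right)} + 18\right) = 3 \left(8 + 18\right) = 3 \cdot 26 = 78$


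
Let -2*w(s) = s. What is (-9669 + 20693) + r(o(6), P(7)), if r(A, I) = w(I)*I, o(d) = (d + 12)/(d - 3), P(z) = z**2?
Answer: 19647/2 ≈ 9823.5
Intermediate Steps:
w(s) = -s/2
o(d) = (12 + d)/(-3 + d)
r(A, I) = -I**2/2 (r(A, I) = (-I/2)*I = -I**2/2)
(-9669 + 20693) + r(o(6), P(7)) = (-9669 + 20693) - (7**2)**2/2 = 11024 - 1/2*49**2 = 11024 - 1/2*2401 = 11024 - 2401/2 = 19647/2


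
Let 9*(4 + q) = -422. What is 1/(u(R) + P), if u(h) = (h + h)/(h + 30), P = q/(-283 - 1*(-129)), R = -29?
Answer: -693/39965 ≈ -0.017340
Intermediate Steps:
q = -458/9 (q = -4 + (⅑)*(-422) = -4 - 422/9 = -458/9 ≈ -50.889)
P = 229/693 (P = -458/(9*(-283 - 1*(-129))) = -458/(9*(-283 + 129)) = -458/9/(-154) = -458/9*(-1/154) = 229/693 ≈ 0.33045)
u(h) = 2*h/(30 + h) (u(h) = (2*h)/(30 + h) = 2*h/(30 + h))
1/(u(R) + P) = 1/(2*(-29)/(30 - 29) + 229/693) = 1/(2*(-29)/1 + 229/693) = 1/(2*(-29)*1 + 229/693) = 1/(-58 + 229/693) = 1/(-39965/693) = -693/39965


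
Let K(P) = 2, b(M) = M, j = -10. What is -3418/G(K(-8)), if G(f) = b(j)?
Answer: 1709/5 ≈ 341.80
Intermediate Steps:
G(f) = -10
-3418/G(K(-8)) = -3418/(-10) = -3418*(-⅒) = 1709/5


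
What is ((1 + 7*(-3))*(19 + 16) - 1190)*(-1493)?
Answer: 2821770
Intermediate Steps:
((1 + 7*(-3))*(19 + 16) - 1190)*(-1493) = ((1 - 21)*35 - 1190)*(-1493) = (-20*35 - 1190)*(-1493) = (-700 - 1190)*(-1493) = -1890*(-1493) = 2821770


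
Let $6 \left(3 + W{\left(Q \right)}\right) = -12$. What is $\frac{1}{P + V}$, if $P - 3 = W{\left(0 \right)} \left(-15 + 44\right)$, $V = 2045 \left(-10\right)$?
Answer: $- \frac{1}{20592} \approx -4.8563 \cdot 10^{-5}$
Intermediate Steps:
$W{\left(Q \right)} = -5$ ($W{\left(Q \right)} = -3 + \frac{1}{6} \left(-12\right) = -3 - 2 = -5$)
$V = -20450$
$P = -142$ ($P = 3 - 5 \left(-15 + 44\right) = 3 - 145 = -142$)
$\frac{1}{P + V} = \frac{1}{-142 - 20450} = \frac{1}{-20592} = - \frac{1}{20592}$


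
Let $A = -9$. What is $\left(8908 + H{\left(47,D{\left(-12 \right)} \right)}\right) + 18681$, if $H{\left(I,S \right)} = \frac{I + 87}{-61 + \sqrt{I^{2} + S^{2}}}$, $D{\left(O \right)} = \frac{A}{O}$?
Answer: $\frac{667054003}{24183} - \frac{536 \sqrt{35353}}{24183} \approx 27579.0$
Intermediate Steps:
$D{\left(O \right)} = - \frac{9}{O}$
$H{\left(I,S \right)} = \frac{87 + I}{-61 + \sqrt{I^{2} + S^{2}}}$
$\left(8908 + H{\left(47,D{\left(-12 \right)} \right)}\right) + 18681 = \left(8908 + \frac{87 + 47}{-61 + \sqrt{47^{2} + \left(- \frac{9}{-12}\right)^{2}}}\right) + 18681 = \left(8908 + \frac{1}{-61 + \sqrt{2209 + \left(\left(-9\right) \left(- \frac{1}{12}\right)\right)^{2}}} \cdot 134\right) + 18681 = \left(8908 + \frac{1}{-61 + \sqrt{2209 + \left(\frac{3}{4}\right)^{2}}} \cdot 134\right) + 18681 = \left(8908 + \frac{1}{-61 + \sqrt{2209 + \frac{9}{16}}} \cdot 134\right) + 18681 = \left(8908 + \frac{1}{-61 + \sqrt{\frac{35353}{16}}} \cdot 134\right) + 18681 = \left(8908 + \frac{1}{-61 + \frac{\sqrt{35353}}{4}} \cdot 134\right) + 18681 = \left(8908 + \frac{134}{-61 + \frac{\sqrt{35353}}{4}}\right) + 18681 = 27589 + \frac{134}{-61 + \frac{\sqrt{35353}}{4}}$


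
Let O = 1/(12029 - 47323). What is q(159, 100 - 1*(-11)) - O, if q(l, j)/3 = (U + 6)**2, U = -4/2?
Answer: 1694113/35294 ≈ 48.000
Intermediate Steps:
U = -2 (U = -4*1/2 = -2)
q(l, j) = 48 (q(l, j) = 3*(-2 + 6)**2 = 3*4**2 = 3*16 = 48)
O = -1/35294 (O = 1/(-35294) = -1/35294 ≈ -2.8333e-5)
q(159, 100 - 1*(-11)) - O = 48 - 1*(-1/35294) = 48 + 1/35294 = 1694113/35294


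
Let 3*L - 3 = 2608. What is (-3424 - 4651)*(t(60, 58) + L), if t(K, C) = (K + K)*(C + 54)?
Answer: -346667825/3 ≈ -1.1556e+8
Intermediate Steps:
L = 2611/3 (L = 1 + (⅓)*2608 = 1 + 2608/3 = 2611/3 ≈ 870.33)
t(K, C) = 2*K*(54 + C) (t(K, C) = (2*K)*(54 + C) = 2*K*(54 + C))
(-3424 - 4651)*(t(60, 58) + L) = (-3424 - 4651)*(2*60*(54 + 58) + 2611/3) = -8075*(2*60*112 + 2611/3) = -8075*(13440 + 2611/3) = -8075*42931/3 = -346667825/3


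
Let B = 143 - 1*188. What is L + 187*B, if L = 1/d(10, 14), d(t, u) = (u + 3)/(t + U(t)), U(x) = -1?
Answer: -143046/17 ≈ -8414.5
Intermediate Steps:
B = -45 (B = 143 - 188 = -45)
d(t, u) = (3 + u)/(-1 + t) (d(t, u) = (u + 3)/(t - 1) = (3 + u)/(-1 + t))
L = 9/17 (L = 1/((3 + 14)/(-1 + 10)) = 1/(17/9) = 9/17 ≈ 0.52941)
L + 187*B = 9/17 + 187*(-45) = 9/17 - 8415 = -143046/17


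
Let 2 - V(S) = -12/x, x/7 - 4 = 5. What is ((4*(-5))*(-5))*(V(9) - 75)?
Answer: -152900/21 ≈ -7281.0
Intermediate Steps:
x = 63 (x = 28 + 7*5 = 28 + 35 = 63)
V(S) = 46/21 (V(S) = 2 - (-12)/63 = 2 - 1*(-4/21) = 2 + 4/21 = 46/21)
((4*(-5))*(-5))*(V(9) - 75) = ((4*(-5))*(-5))*(46/21 - 75) = -20*(-5)*(-1529/21) = 100*(-1529/21) = -152900/21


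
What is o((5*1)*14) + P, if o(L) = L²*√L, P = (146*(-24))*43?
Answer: -150672 + 4900*√70 ≈ -1.0968e+5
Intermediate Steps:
P = -150672 (P = -3504*43 = -150672)
o(L) = L^(5/2)
o((5*1)*14) + P = ((5*1)*14)^(5/2) - 150672 = (5*14)^(5/2) - 150672 = 70^(5/2) - 150672 = 4900*√70 - 150672 = -150672 + 4900*√70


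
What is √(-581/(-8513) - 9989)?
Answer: 112*I*√57709627/8513 ≈ 99.945*I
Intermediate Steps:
√(-581/(-8513) - 9989) = √(-581*(-1/8513) - 9989) = √(581/8513 - 9989) = √(-85035776/8513) = 112*I*√57709627/8513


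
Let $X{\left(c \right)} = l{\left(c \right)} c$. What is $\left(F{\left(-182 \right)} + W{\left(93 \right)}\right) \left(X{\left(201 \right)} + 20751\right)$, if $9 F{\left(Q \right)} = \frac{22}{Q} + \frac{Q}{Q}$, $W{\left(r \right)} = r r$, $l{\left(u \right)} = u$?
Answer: $\frac{1586728864}{3} \approx 5.2891 \cdot 10^{8}$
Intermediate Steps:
$X{\left(c \right)} = c^{2}$ ($X{\left(c \right)} = c c = c^{2}$)
$W{\left(r \right)} = r^{2}$
$F{\left(Q \right)} = \frac{1}{9} + \frac{22}{9 Q}$ ($F{\left(Q \right)} = \frac{\frac{22}{Q} + \frac{Q}{Q}}{9} = \frac{\frac{22}{Q} + 1}{9} = \frac{1 + \frac{22}{Q}}{9} = \frac{1}{9} + \frac{22}{9 Q}$)
$\left(F{\left(-182 \right)} + W{\left(93 \right)}\right) \left(X{\left(201 \right)} + 20751\right) = \left(\frac{22 - 182}{9 \left(-182\right)} + 93^{2}\right) \left(201^{2} + 20751\right) = \left(\frac{1}{9} \left(- \frac{1}{182}\right) \left(-160\right) + 8649\right) \left(40401 + 20751\right) = \left(\frac{80}{819} + 8649\right) 61152 = \frac{7083611}{819} \cdot 61152 = \frac{1586728864}{3}$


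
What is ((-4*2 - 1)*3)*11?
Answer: -297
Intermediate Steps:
((-4*2 - 1)*3)*11 = ((-8 - 1)*3)*11 = -9*3*11 = -27*11 = -297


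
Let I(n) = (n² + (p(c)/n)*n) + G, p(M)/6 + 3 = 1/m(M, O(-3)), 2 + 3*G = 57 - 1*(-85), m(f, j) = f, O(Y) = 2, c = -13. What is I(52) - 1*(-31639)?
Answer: 1340477/39 ≈ 34371.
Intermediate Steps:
G = 140/3 (G = -⅔ + (57 - 1*(-85))/3 = -⅔ + (57 + 85)/3 = -⅔ + (⅓)*142 = -⅔ + 142/3 = 140/3 ≈ 46.667)
p(M) = -18 + 6/M
I(n) = 1100/39 + n² (I(n) = (n² + ((-18 + 6/(-13))/n)*n) + 140/3 = (n² + ((-18 + 6*(-1/13))/n)*n) + 140/3 = (n² + ((-18 - 6/13)/n)*n) + 140/3 = (n² + (-240/(13*n))*n) + 140/3 = (n² - 240/13) + 140/3 = (-240/13 + n²) + 140/3 = 1100/39 + n²)
I(52) - 1*(-31639) = (1100/39 + 52²) - 1*(-31639) = (1100/39 + 2704) + 31639 = 106556/39 + 31639 = 1340477/39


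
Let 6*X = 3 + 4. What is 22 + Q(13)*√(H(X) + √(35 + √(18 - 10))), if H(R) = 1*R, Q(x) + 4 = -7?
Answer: 22 - 11*√(42 + 36*√(35 + 2*√2))/6 ≈ -7.7552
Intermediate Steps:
Q(x) = -11 (Q(x) = -4 - 7 = -11)
X = 7/6 (X = (3 + 4)/6 = (⅙)*7 = 7/6 ≈ 1.1667)
H(R) = R
22 + Q(13)*√(H(X) + √(35 + √(18 - 10))) = 22 - 11*√(7/6 + √(35 + √(18 - 10))) = 22 - 11*√(7/6 + √(35 + √8)) = 22 - 11*√(7/6 + √(35 + 2*√2))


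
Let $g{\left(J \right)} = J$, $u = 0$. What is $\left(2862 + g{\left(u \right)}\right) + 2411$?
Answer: $5273$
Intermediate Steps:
$\left(2862 + g{\left(u \right)}\right) + 2411 = \left(2862 + 0\right) + 2411 = 2862 + 2411 = 5273$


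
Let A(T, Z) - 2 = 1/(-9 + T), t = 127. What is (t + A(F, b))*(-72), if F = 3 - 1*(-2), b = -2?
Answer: -9270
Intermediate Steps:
F = 5 (F = 3 + 2 = 5)
A(T, Z) = 2 + 1/(-9 + T)
(t + A(F, b))*(-72) = (127 + (-17 + 2*5)/(-9 + 5))*(-72) = (127 + (-17 + 10)/(-4))*(-72) = (127 - ¼*(-7))*(-72) = (127 + 7/4)*(-72) = (515/4)*(-72) = -9270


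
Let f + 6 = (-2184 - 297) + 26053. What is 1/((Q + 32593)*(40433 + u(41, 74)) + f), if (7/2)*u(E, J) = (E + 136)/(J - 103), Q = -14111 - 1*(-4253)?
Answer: 203/186603319473 ≈ 1.0879e-9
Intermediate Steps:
Q = -9858 (Q = -14111 + 4253 = -9858)
u(E, J) = 2*(136 + E)/(7*(-103 + J)) (u(E, J) = 2*((E + 136)/(J - 103))/7 = 2*((136 + E)/(-103 + J))/7 = 2*(136 + E)/(7*(-103 + J)))
f = 23566 (f = -6 + ((-2184 - 297) + 26053) = -6 + (-2481 + 26053) = -6 + 23572 = 23566)
1/((Q + 32593)*(40433 + u(41, 74)) + f) = 1/((-9858 + 32593)*(40433 + 2*(136 + 41)/(7*(-103 + 74))) + 23566) = 1/(22735*(40433 + (2/7)*177/(-29)) + 23566) = 1/(22735*(40433 + (2/7)*(-1/29)*177) + 23566) = 1/(22735*(40433 - 354/203) + 23566) = 1/(22735*(8207545/203) + 23566) = 1/(186598535575/203 + 23566) = 1/(186603319473/203) = 203/186603319473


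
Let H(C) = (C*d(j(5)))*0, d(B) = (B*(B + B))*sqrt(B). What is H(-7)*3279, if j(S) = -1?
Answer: 0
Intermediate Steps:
d(B) = 2*B**(5/2) (d(B) = (B*(2*B))*sqrt(B) = (2*B**2)*sqrt(B) = 2*B**(5/2))
H(C) = 0 (H(C) = (C*(2*(-1)**(5/2)))*0 = (C*(2*I))*0 = (2*I*C)*0 = 0)
H(-7)*3279 = 0*3279 = 0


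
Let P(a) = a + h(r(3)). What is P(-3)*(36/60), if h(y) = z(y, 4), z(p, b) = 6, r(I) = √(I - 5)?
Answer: 9/5 ≈ 1.8000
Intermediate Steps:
r(I) = √(-5 + I)
h(y) = 6
P(a) = 6 + a (P(a) = a + 6 = 6 + a)
P(-3)*(36/60) = (6 - 3)*(36/60) = 3*(36*(1/60)) = 3*(⅗) = 9/5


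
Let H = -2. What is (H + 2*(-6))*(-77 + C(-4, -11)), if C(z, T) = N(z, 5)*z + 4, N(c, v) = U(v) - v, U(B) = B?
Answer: 1022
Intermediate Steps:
N(c, v) = 0 (N(c, v) = v - v = 0)
C(z, T) = 4 (C(z, T) = 0*z + 4 = 0 + 4 = 4)
(H + 2*(-6))*(-77 + C(-4, -11)) = (-2 + 2*(-6))*(-77 + 4) = (-2 - 12)*(-73) = -14*(-73) = 1022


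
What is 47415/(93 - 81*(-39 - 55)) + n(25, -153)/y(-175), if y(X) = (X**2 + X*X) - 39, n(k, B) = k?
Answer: 967504080/157251059 ≈ 6.1526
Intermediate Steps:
y(X) = -39 + 2*X**2 (y(X) = (X**2 + X**2) - 39 = 2*X**2 - 39 = -39 + 2*X**2)
47415/(93 - 81*(-39 - 55)) + n(25, -153)/y(-175) = 47415/(93 - 81*(-39 - 55)) + 25/(-39 + 2*(-175)**2) = 47415/(93 - 81*(-94)) + 25/(-39 + 2*30625) = 47415/(93 + 7614) + 25/(-39 + 61250) = 47415/7707 + 25/61211 = 47415*(1/7707) + 25*(1/61211) = 15805/2569 + 25/61211 = 967504080/157251059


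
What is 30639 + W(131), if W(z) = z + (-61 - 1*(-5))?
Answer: 30714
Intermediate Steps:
W(z) = -56 + z (W(z) = z + (-61 + 5) = z - 56 = -56 + z)
30639 + W(131) = 30639 + (-56 + 131) = 30639 + 75 = 30714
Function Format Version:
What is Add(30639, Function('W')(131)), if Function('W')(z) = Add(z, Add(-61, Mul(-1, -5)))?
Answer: 30714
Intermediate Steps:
Function('W')(z) = Add(-56, z) (Function('W')(z) = Add(z, Add(-61, 5)) = Add(z, -56) = Add(-56, z))
Add(30639, Function('W')(131)) = Add(30639, Add(-56, 131)) = Add(30639, 75) = 30714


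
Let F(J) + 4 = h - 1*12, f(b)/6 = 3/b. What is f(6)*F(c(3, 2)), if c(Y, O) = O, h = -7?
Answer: -69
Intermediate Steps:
f(b) = 18/b (f(b) = 6*(3/b) = 18/b)
F(J) = -23 (F(J) = -4 + (-7 - 1*12) = -4 + (-7 - 12) = -4 - 19 = -23)
f(6)*F(c(3, 2)) = (18/6)*(-23) = (18*(⅙))*(-23) = 3*(-23) = -69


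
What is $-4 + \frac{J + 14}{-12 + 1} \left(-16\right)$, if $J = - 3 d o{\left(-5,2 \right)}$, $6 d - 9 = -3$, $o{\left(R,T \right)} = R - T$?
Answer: $\frac{516}{11} \approx 46.909$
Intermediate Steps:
$d = 1$ ($d = \frac{3}{2} + \frac{1}{6} \left(-3\right) = \frac{3}{2} - \frac{1}{2} = 1$)
$J = 21$ ($J = \left(-3\right) 1 \left(-5 - 2\right) = - 3 \left(-5 - 2\right) = \left(-3\right) \left(-7\right) = 21$)
$-4 + \frac{J + 14}{-12 + 1} \left(-16\right) = -4 + \frac{21 + 14}{-12 + 1} \left(-16\right) = -4 + \frac{35}{-11} \left(-16\right) = -4 + 35 \left(- \frac{1}{11}\right) \left(-16\right) = -4 - - \frac{560}{11} = -4 + \frac{560}{11} = \frac{516}{11}$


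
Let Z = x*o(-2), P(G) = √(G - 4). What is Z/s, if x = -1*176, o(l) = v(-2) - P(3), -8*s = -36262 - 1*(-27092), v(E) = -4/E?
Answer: -1408/4585 + 704*I/4585 ≈ -0.30709 + 0.15354*I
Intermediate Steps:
P(G) = √(-4 + G)
s = 4585/4 (s = -(-36262 - 1*(-27092))/8 = -(-36262 + 27092)/8 = -⅛*(-9170) = 4585/4 ≈ 1146.3)
o(l) = 2 - I (o(l) = -4/(-2) - √(-4 + 3) = -4*(-½) - √(-1) = 2 - I)
x = -176
Z = -352 + 176*I (Z = -176*(2 - I) = -352 + 176*I ≈ -352.0 + 176.0*I)
Z/s = (-352 + 176*I)/(4585/4) = (-352 + 176*I)*(4/4585) = -1408/4585 + 704*I/4585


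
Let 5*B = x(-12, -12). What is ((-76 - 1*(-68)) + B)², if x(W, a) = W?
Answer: 2704/25 ≈ 108.16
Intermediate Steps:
B = -12/5 (B = (⅕)*(-12) = -12/5 ≈ -2.4000)
((-76 - 1*(-68)) + B)² = ((-76 - 1*(-68)) - 12/5)² = ((-76 + 68) - 12/5)² = (-8 - 12/5)² = (-52/5)² = 2704/25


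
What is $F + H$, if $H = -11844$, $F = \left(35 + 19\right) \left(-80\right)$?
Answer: $-16164$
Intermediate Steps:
$F = -4320$ ($F = 54 \left(-80\right) = -4320$)
$F + H = -4320 - 11844 = -16164$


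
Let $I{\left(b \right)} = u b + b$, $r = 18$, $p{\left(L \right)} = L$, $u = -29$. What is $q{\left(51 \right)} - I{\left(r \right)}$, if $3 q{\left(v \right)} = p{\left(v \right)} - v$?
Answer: $504$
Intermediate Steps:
$I{\left(b \right)} = - 28 b$ ($I{\left(b \right)} = - 29 b + b = - 28 b$)
$q{\left(v \right)} = 0$ ($q{\left(v \right)} = \frac{v - v}{3} = \frac{1}{3} \cdot 0 = 0$)
$q{\left(51 \right)} - I{\left(r \right)} = 0 - \left(-28\right) 18 = 0 - -504 = 0 + 504 = 504$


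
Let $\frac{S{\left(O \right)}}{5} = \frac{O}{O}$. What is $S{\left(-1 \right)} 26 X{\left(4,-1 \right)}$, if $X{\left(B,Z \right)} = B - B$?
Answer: $0$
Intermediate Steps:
$X{\left(B,Z \right)} = 0$
$S{\left(O \right)} = 5$ ($S{\left(O \right)} = 5 \frac{O}{O} = 5 \cdot 1 = 5$)
$S{\left(-1 \right)} 26 X{\left(4,-1 \right)} = 5 \cdot 26 \cdot 0 = 130 \cdot 0 = 0$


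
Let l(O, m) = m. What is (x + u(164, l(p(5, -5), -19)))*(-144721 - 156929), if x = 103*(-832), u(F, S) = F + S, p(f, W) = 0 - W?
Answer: 25806459150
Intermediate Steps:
p(f, W) = -W
x = -85696
(x + u(164, l(p(5, -5), -19)))*(-144721 - 156929) = (-85696 + (164 - 19))*(-144721 - 156929) = (-85696 + 145)*(-301650) = -85551*(-301650) = 25806459150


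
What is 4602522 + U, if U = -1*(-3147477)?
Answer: 7749999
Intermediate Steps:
U = 3147477
4602522 + U = 4602522 + 3147477 = 7749999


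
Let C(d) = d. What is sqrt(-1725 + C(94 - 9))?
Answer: 2*I*sqrt(410) ≈ 40.497*I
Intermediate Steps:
sqrt(-1725 + C(94 - 9)) = sqrt(-1725 + (94 - 9)) = sqrt(-1725 + 85) = sqrt(-1640) = 2*I*sqrt(410)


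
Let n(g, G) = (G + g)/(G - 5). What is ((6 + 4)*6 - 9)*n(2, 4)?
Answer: -306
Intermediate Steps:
n(g, G) = (G + g)/(-5 + G)
((6 + 4)*6 - 9)*n(2, 4) = ((6 + 4)*6 - 9)*((4 + 2)/(-5 + 4)) = (10*6 - 9)*(6/(-1)) = (60 - 9)*(-1*6) = 51*(-6) = -306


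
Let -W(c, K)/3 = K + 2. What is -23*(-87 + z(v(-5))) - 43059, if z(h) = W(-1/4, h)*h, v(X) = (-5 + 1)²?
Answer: -21186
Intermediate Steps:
W(c, K) = -6 - 3*K (W(c, K) = -3*(K + 2) = -3*(2 + K) = -6 - 3*K)
v(X) = 16 (v(X) = (-4)² = 16)
z(h) = h*(-6 - 3*h) (z(h) = (-6 - 3*h)*h = h*(-6 - 3*h))
-23*(-87 + z(v(-5))) - 43059 = -23*(-87 - 3*16*(2 + 16)) - 43059 = -23*(-87 - 3*16*18) - 43059 = -23*(-87 - 864) - 43059 = -23*(-951) - 43059 = 21873 - 43059 = -21186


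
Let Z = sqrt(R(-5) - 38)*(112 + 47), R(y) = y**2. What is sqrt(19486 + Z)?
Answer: sqrt(19486 + 159*I*sqrt(13)) ≈ 139.61 + 2.053*I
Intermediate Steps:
Z = 159*I*sqrt(13) (Z = sqrt((-5)**2 - 38)*(112 + 47) = sqrt(25 - 38)*159 = sqrt(-13)*159 = (I*sqrt(13))*159 = 159*I*sqrt(13) ≈ 573.28*I)
sqrt(19486 + Z) = sqrt(19486 + 159*I*sqrt(13))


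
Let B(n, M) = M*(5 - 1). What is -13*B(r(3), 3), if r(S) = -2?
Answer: -156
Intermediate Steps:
B(n, M) = 4*M (B(n, M) = M*4 = 4*M)
-13*B(r(3), 3) = -52*3 = -13*12 = -156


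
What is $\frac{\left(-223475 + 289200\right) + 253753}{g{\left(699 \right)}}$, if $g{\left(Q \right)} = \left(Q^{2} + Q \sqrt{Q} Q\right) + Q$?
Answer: $- \frac{223634600}{238388427201} + \frac{319478 \sqrt{699}}{341042099} \approx 0.023829$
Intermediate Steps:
$g{\left(Q \right)} = Q + Q^{2} + Q^{\frac{5}{2}}$ ($g{\left(Q \right)} = \left(Q^{2} + Q^{\frac{3}{2}} Q\right) + Q = \left(Q^{2} + Q^{\frac{5}{2}}\right) + Q = Q + Q^{2} + Q^{\frac{5}{2}}$)
$\frac{\left(-223475 + 289200\right) + 253753}{g{\left(699 \right)}} = \frac{\left(-223475 + 289200\right) + 253753}{699 + 699^{2} + 699^{\frac{5}{2}}} = \frac{65725 + 253753}{699 + 488601 + 488601 \sqrt{699}} = \frac{319478}{489300 + 488601 \sqrt{699}}$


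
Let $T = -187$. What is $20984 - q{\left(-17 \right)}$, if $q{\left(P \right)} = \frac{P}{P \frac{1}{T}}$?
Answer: $21171$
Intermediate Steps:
$q{\left(P \right)} = -187$ ($q{\left(P \right)} = \frac{P}{P \frac{1}{-187}} = \frac{P}{P \left(- \frac{1}{187}\right)} = \frac{P}{\left(- \frac{1}{187}\right) P} = P \left(- \frac{187}{P}\right) = -187$)
$20984 - q{\left(-17 \right)} = 20984 - -187 = 20984 + 187 = 21171$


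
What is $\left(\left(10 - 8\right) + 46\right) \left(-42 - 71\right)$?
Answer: $-5424$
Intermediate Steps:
$\left(\left(10 - 8\right) + 46\right) \left(-42 - 71\right) = \left(2 + 46\right) \left(-113\right) = 48 \left(-113\right) = -5424$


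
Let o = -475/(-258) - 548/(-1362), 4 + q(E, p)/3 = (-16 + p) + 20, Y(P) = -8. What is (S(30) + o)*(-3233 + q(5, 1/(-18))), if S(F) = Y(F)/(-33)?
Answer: -31066625545/3865356 ≈ -8037.2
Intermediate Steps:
q(E, p) = 3*p (q(E, p) = -12 + 3*((-16 + p) + 20) = -12 + 3*(4 + p) = -12 + (12 + 3*p) = 3*p)
S(F) = 8/33 (S(F) = -8/(-33) = -8*(-1/33) = 8/33)
o = 131389/58566 (o = -475*(-1/258) - 548*(-1/1362) = 475/258 + 274/681 = 131389/58566 ≈ 2.2434)
(S(30) + o)*(-3233 + q(5, 1/(-18))) = (8/33 + 131389/58566)*(-3233 + 3/(-18)) = 1601455*(-3233 + 3*(-1/18))/644226 = 1601455*(-3233 - 1/6)/644226 = (1601455/644226)*(-19399/6) = -31066625545/3865356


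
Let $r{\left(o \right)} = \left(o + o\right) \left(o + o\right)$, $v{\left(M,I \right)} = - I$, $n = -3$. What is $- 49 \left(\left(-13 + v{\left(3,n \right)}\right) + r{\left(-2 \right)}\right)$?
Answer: $-294$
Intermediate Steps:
$r{\left(o \right)} = 4 o^{2}$ ($r{\left(o \right)} = 2 o 2 o = 4 o^{2}$)
$- 49 \left(\left(-13 + v{\left(3,n \right)}\right) + r{\left(-2 \right)}\right) = - 49 \left(\left(-13 - -3\right) + 4 \left(-2\right)^{2}\right) = - 49 \left(\left(-13 + 3\right) + 4 \cdot 4\right) = - 49 \left(-10 + 16\right) = \left(-49\right) 6 = -294$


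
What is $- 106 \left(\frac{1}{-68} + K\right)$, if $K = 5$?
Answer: $- \frac{17967}{34} \approx -528.44$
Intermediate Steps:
$- 106 \left(\frac{1}{-68} + K\right) = - 106 \left(\frac{1}{-68} + 5\right) = - 106 \left(- \frac{1}{68} + 5\right) = \left(-106\right) \frac{339}{68} = - \frac{17967}{34}$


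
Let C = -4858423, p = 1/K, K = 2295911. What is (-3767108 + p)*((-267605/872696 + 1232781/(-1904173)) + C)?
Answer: 69827728985554885012351404967275/3815262615286491688 ≈ 1.8302e+13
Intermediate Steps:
p = 1/2295911 ≈ 4.3556e-7
(-3767108 + p)*((-267605/872696 + 1232781/(-1904173)) + C) = (-3767108 + 1/2295911)*((-267605/872696 + 1232781/(-1904173)) - 4858423) = -8648944695387*((-267605*1/872696 + 1232781*(-1/1904173)) - 4858423)/2295911 = -8648944695387*((-267605/872696 - 1232781/1904173) - 4858423)/2295911 = -8648944695387*(-1585409263241/1661764160408 - 4858423)/2295911 = -8648944695387/2295911*(-8073554802911179825/1661764160408) = 69827728985554885012351404967275/3815262615286491688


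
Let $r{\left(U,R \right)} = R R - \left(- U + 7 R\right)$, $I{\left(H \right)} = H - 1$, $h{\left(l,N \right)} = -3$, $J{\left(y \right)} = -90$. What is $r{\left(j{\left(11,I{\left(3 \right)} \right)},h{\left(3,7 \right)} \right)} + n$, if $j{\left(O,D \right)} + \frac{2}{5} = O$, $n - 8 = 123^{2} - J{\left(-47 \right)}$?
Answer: $\frac{76338}{5} \approx 15268.0$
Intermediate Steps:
$I{\left(H \right)} = -1 + H$ ($I{\left(H \right)} = H - 1 = -1 + H$)
$n = 15227$ ($n = 8 - \left(-90 - 123^{2}\right) = 8 + \left(15129 + 90\right) = 8 + 15219 = 15227$)
$j{\left(O,D \right)} = - \frac{2}{5} + O$
$r{\left(U,R \right)} = U + R^{2} - 7 R$ ($r{\left(U,R \right)} = R^{2} - \left(- U + 7 R\right) = U + R^{2} - 7 R$)
$r{\left(j{\left(11,I{\left(3 \right)} \right)},h{\left(3,7 \right)} \right)} + n = \left(\left(- \frac{2}{5} + 11\right) + \left(-3\right)^{2} - -21\right) + 15227 = \left(\frac{53}{5} + 9 + 21\right) + 15227 = \frac{203}{5} + 15227 = \frac{76338}{5}$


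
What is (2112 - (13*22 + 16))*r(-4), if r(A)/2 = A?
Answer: -14480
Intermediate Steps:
r(A) = 2*A
(2112 - (13*22 + 16))*r(-4) = (2112 - (13*22 + 16))*(2*(-4)) = (2112 - (286 + 16))*(-8) = (2112 - 1*302)*(-8) = (2112 - 302)*(-8) = 1810*(-8) = -14480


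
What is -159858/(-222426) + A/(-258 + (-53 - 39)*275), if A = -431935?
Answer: 5564401393/315820206 ≈ 17.619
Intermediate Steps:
-159858/(-222426) + A/(-258 + (-53 - 39)*275) = -159858/(-222426) - 431935/(-258 + (-53 - 39)*275) = -159858*(-1/222426) - 431935/(-258 - 92*275) = 8881/12357 - 431935/(-258 - 25300) = 8881/12357 - 431935/(-25558) = 8881/12357 - 431935*(-1/25558) = 8881/12357 + 431935/25558 = 5564401393/315820206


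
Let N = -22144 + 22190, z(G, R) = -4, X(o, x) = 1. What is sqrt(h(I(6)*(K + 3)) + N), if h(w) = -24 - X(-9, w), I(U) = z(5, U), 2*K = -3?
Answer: sqrt(21) ≈ 4.5826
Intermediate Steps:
K = -3/2 (K = (1/2)*(-3) = -3/2 ≈ -1.5000)
I(U) = -4
N = 46
h(w) = -25 (h(w) = -24 - 1*1 = -24 - 1 = -25)
sqrt(h(I(6)*(K + 3)) + N) = sqrt(-25 + 46) = sqrt(21)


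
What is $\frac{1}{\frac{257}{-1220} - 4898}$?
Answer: $- \frac{1220}{5975817} \approx -0.00020416$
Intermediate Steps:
$\frac{1}{\frac{257}{-1220} - 4898} = \frac{1}{257 \left(- \frac{1}{1220}\right) - 4898} = \frac{1}{- \frac{257}{1220} - 4898} = \frac{1}{- \frac{5975817}{1220}} = - \frac{1220}{5975817}$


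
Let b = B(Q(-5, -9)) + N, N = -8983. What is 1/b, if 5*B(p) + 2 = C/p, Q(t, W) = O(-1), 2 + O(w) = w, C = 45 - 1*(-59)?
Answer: -3/26971 ≈ -0.00011123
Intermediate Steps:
C = 104 (C = 45 + 59 = 104)
O(w) = -2 + w
Q(t, W) = -3 (Q(t, W) = -2 - 1 = -3)
B(p) = -2/5 + 104/(5*p) (B(p) = -2/5 + (104/p)/5 = -2/5 + 104/(5*p))
b = -26971/3 (b = (2/5)*(52 - 1*(-3))/(-3) - 8983 = (2/5)*(-1/3)*(52 + 3) - 8983 = (2/5)*(-1/3)*55 - 8983 = -22/3 - 8983 = -26971/3 ≈ -8990.3)
1/b = 1/(-26971/3) = -3/26971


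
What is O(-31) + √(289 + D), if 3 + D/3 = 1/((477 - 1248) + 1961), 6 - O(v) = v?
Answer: 37 + 19*√1098370/1190 ≈ 53.733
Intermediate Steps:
O(v) = 6 - v
D = -10707/1190 (D = -9 + 3/((477 - 1248) + 1961) = -9 + 3/(-771 + 1961) = -9 + 3/1190 = -10707/1190 ≈ -8.9975)
O(-31) + √(289 + D) = (6 - 1*(-31)) + √(289 - 10707/1190) = (6 + 31) + √(333203/1190) = 37 + 19*√1098370/1190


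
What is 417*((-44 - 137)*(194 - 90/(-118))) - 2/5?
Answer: -4336531153/295 ≈ -1.4700e+7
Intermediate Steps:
417*((-44 - 137)*(194 - 90/(-118))) - 2/5 = 417*(-181*(194 - 90*(-1/118))) - 2*⅕ = 417*(-181*(194 + 45/59)) - ⅖ = 417*(-181*11491/59) - ⅖ = 417*(-2079871/59) - ⅖ = -867306207/59 - ⅖ = -4336531153/295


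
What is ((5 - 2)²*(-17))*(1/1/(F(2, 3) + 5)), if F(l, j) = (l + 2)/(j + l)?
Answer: -4437/5 ≈ -887.40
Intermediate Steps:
F(l, j) = (2 + l)/(j + l)
((5 - 2)²*(-17))*(1/1/(F(2, 3) + 5)) = ((5 - 2)²*(-17))*(1/1/((2 + 2)/(3 + 2) + 5)) = (3²*(-17))*(1/1/(4/5 + 5)) = (9*(-17))*(1/1/((⅕)*4 + 5)) = -153/(1/(⅘ + 5)) = -153/(1/(29/5)) = -153/5/29 = -153*29/5 = -4437/5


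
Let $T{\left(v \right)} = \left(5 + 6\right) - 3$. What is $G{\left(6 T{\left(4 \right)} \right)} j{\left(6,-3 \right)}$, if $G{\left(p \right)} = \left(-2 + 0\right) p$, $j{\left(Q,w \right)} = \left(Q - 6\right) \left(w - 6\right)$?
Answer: $0$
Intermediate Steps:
$T{\left(v \right)} = 8$ ($T{\left(v \right)} = 11 - 3 = 8$)
$j{\left(Q,w \right)} = \left(-6 + Q\right) \left(-6 + w\right)$
$G{\left(p \right)} = - 2 p$
$G{\left(6 T{\left(4 \right)} \right)} j{\left(6,-3 \right)} = - 2 \cdot 6 \cdot 8 \left(36 - 36 - -18 + 6 \left(-3\right)\right) = \left(-2\right) 48 \left(36 - 36 + 18 - 18\right) = \left(-96\right) 0 = 0$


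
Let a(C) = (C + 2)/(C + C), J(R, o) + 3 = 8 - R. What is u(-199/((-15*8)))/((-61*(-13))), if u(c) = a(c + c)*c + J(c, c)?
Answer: 1121/190320 ≈ 0.0058901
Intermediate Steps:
J(R, o) = 5 - R (J(R, o) = -3 + (8 - R) = 5 - R)
a(C) = (2 + C)/(2*C) (a(C) = (2 + C)/((2*C)) = (2 + C)*(1/(2*C)) = (2 + C)/(2*C))
u(c) = 11/2 - c/2 (u(c) = ((2 + (c + c))/(2*(c + c)))*c + (5 - c) = ((2 + 2*c)/(2*((2*c))))*c + (5 - c) = ((1/(2*c))*(2 + 2*c)/2)*c + (5 - c) = ((2 + 2*c)/(4*c))*c + (5 - c) = (1/2 + c/2) + (5 - c) = 11/2 - c/2)
u(-199/((-15*8)))/((-61*(-13))) = (11/2 - (-199)/(2*((-15*8))))/((-61*(-13))) = (11/2 - (-199)/(2*(-120)))/793 = (11/2 - (-199)*(-1)/(2*120))*(1/793) = (11/2 - 1/2*199/120)*(1/793) = (11/2 - 199/240)*(1/793) = (1121/240)*(1/793) = 1121/190320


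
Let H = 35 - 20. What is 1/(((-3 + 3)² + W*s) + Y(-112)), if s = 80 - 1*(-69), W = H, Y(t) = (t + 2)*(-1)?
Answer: 1/2345 ≈ 0.00042644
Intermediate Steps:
H = 15
Y(t) = -2 - t (Y(t) = (2 + t)*(-1) = -2 - t)
W = 15
s = 149 (s = 80 + 69 = 149)
1/(((-3 + 3)² + W*s) + Y(-112)) = 1/(((-3 + 3)² + 15*149) + (-2 - 1*(-112))) = 1/((0² + 2235) + (-2 + 112)) = 1/((0 + 2235) + 110) = 1/(2235 + 110) = 1/2345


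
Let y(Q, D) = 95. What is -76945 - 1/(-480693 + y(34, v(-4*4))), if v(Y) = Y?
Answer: -36979613109/480598 ≈ -76945.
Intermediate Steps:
-76945 - 1/(-480693 + y(34, v(-4*4))) = -76945 - 1/(-480693 + 95) = -76945 - 1/(-480598) = -76945 - 1*(-1/480598) = -76945 + 1/480598 = -36979613109/480598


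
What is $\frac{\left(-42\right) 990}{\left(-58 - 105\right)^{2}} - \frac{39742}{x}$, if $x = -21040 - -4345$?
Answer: $\frac{361727098}{443569455} \approx 0.81549$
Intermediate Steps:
$x = -16695$ ($x = -21040 + 4345 = -16695$)
$\frac{\left(-42\right) 990}{\left(-58 - 105\right)^{2}} - \frac{39742}{x} = \frac{\left(-42\right) 990}{\left(-58 - 105\right)^{2}} - \frac{39742}{-16695} = - \frac{41580}{\left(-163\right)^{2}} - - \frac{39742}{16695} = - \frac{41580}{26569} + \frac{39742}{16695} = \frac{361727098}{443569455}$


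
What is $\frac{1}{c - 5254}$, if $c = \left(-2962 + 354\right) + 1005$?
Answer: $- \frac{1}{6857} \approx -0.00014584$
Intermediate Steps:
$c = -1603$ ($c = -2608 + 1005 = -1603$)
$\frac{1}{c - 5254} = \frac{1}{-1603 - 5254} = \frac{1}{-6857} = - \frac{1}{6857}$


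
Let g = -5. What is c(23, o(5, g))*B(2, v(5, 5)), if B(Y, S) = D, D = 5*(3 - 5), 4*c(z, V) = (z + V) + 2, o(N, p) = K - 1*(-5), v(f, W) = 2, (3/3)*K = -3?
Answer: -135/2 ≈ -67.500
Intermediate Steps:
K = -3
o(N, p) = 2 (o(N, p) = -3 - 1*(-5) = -3 + 5 = 2)
c(z, V) = 1/2 + V/4 + z/4 (c(z, V) = ((z + V) + 2)/4 = ((V + z) + 2)/4 = (2 + V + z)/4 = 1/2 + V/4 + z/4)
D = -10 (D = 5*(-2) = -10)
B(Y, S) = -10
c(23, o(5, g))*B(2, v(5, 5)) = (1/2 + (1/4)*2 + (1/4)*23)*(-10) = (1/2 + 1/2 + 23/4)*(-10) = (27/4)*(-10) = -135/2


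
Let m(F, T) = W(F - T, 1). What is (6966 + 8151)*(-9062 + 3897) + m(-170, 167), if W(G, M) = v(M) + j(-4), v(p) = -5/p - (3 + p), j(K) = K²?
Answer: -78079298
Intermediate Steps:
v(p) = -3 - p - 5/p (v(p) = -5/p + (-3 - p) = -3 - p - 5/p)
W(G, M) = 13 - M - 5/M (W(G, M) = (-3 - M - 5/M) + (-4)² = (-3 - M - 5/M) + 16 = 13 - M - 5/M)
m(F, T) = 7 (m(F, T) = 13 - 1*1 - 5/1 = 13 - 1 - 5*1 = 13 - 1 - 5 = 7)
(6966 + 8151)*(-9062 + 3897) + m(-170, 167) = (6966 + 8151)*(-9062 + 3897) + 7 = 15117*(-5165) + 7 = -78079305 + 7 = -78079298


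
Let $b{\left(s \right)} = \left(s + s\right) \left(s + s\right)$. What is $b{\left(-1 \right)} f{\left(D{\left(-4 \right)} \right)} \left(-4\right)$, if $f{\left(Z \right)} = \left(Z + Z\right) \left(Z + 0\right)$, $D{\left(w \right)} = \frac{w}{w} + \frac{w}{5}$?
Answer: $- \frac{32}{25} \approx -1.28$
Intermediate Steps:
$D{\left(w \right)} = 1 + \frac{w}{5}$ ($D{\left(w \right)} = 1 + w \frac{1}{5} = 1 + \frac{w}{5}$)
$f{\left(Z \right)} = 2 Z^{2}$ ($f{\left(Z \right)} = 2 Z Z = 2 Z^{2}$)
$b{\left(s \right)} = 4 s^{2}$ ($b{\left(s \right)} = 2 s 2 s = 4 s^{2}$)
$b{\left(-1 \right)} f{\left(D{\left(-4 \right)} \right)} \left(-4\right) = 4 \left(-1\right)^{2} \cdot 2 \left(1 + \frac{1}{5} \left(-4\right)\right)^{2} \left(-4\right) = 4 \cdot 1 \cdot 2 \left(1 - \frac{4}{5}\right)^{2} \left(-4\right) = 4 \cdot \frac{2}{25} \left(-4\right) = \frac{8}{25} \left(-4\right) = - \frac{32}{25}$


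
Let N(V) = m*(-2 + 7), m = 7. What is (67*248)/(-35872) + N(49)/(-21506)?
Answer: -22412451/48216452 ≈ -0.46483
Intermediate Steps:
N(V) = 35 (N(V) = 7*(-2 + 7) = 7*5 = 35)
(67*248)/(-35872) + N(49)/(-21506) = (67*248)/(-35872) + 35/(-21506) = 16616*(-1/35872) + 35*(-1/21506) = -2077/4484 - 35/21506 = -22412451/48216452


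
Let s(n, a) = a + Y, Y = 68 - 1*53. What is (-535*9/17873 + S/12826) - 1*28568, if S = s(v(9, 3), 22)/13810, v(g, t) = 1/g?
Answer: -90441197104612439/3165791943380 ≈ -28568.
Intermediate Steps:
Y = 15 (Y = 68 - 53 = 15)
s(n, a) = 15 + a (s(n, a) = a + 15 = 15 + a)
S = 37/13810 (S = (15 + 22)/13810 = 37*(1/13810) = 37/13810 ≈ 0.0026792)
(-535*9/17873 + S/12826) - 1*28568 = (-535*9/17873 + (37/13810)/12826) - 1*28568 = (-4815*1/17873 + (37/13810)*(1/12826)) - 28568 = (-4815/17873 + 37/177127060) - 28568 = -852866132599/3165791943380 - 28568 = -90441197104612439/3165791943380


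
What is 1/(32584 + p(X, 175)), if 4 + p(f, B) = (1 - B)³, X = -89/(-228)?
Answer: -1/5235444 ≈ -1.9101e-7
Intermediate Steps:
X = 89/228 (X = -89*(-1/228) = 89/228 ≈ 0.39035)
p(f, B) = -4 + (1 - B)³
1/(32584 + p(X, 175)) = 1/(32584 + (-4 - (-1 + 175)³)) = 1/(32584 + (-4 - 1*174³)) = 1/(32584 + (-4 - 1*5268024)) = 1/(32584 + (-4 - 5268024)) = 1/(32584 - 5268028) = 1/(-5235444) = -1/5235444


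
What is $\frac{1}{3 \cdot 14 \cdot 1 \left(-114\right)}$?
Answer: $- \frac{1}{4788} \approx -0.00020886$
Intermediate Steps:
$\frac{1}{3 \cdot 14 \cdot 1 \left(-114\right)} = \frac{1}{3 \cdot 14 \left(-114\right)} = \frac{1}{42 \left(-114\right)} = \frac{1}{-4788} = - \frac{1}{4788}$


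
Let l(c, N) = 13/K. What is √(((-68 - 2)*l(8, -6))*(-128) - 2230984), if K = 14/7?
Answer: 18*I*√6706 ≈ 1474.0*I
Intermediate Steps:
K = 2 (K = 14*(⅐) = 2)
l(c, N) = 13/2
√(((-68 - 2)*l(8, -6))*(-128) - 2230984) = √(((-68 - 2)*(13/2))*(-128) - 2230984) = √(-70*13/2*(-128) - 2230984) = √(-455*(-128) - 2230984) = √(58240 - 2230984) = √(-2172744) = 18*I*√6706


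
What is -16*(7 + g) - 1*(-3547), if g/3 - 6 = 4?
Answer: 2955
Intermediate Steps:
g = 30 (g = 18 + 3*4 = 18 + 12 = 30)
-16*(7 + g) - 1*(-3547) = -16*(7 + 30) - 1*(-3547) = -16*37 + 3547 = -592 + 3547 = 2955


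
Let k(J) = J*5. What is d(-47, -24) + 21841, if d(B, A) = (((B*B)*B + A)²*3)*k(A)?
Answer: -3882311765399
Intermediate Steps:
k(J) = 5*J
d(B, A) = 15*A*(A + B³)² (d(B, A) = (((B*B)*B + A)²*3)*(5*A) = ((B²*B + A)²*3)*(5*A) = ((B³ + A)²*3)*(5*A) = ((A + B³)²*3)*(5*A) = (3*(A + B³)²)*(5*A) = 15*A*(A + B³)²)
d(-47, -24) + 21841 = 15*(-24)*(-24 + (-47)³)² + 21841 = 15*(-24)*(-24 - 103823)² + 21841 = 15*(-24)*(-103847)² + 21841 = 15*(-24)*10784199409 + 21841 = -3882311787240 + 21841 = -3882311765399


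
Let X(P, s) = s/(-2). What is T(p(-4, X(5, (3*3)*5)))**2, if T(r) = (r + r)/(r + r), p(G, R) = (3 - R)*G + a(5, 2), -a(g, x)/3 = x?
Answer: 1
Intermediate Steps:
a(g, x) = -3*x
X(P, s) = -s/2 (X(P, s) = s*(-1/2) = -s/2)
p(G, R) = -6 + G*(3 - R) (p(G, R) = (3 - R)*G - 3*2 = G*(3 - R) - 6 = -6 + G*(3 - R))
T(r) = 1 (T(r) = (2*r)/((2*r)) = (2*r)*(1/(2*r)) = 1)
T(p(-4, X(5, (3*3)*5)))**2 = 1**2 = 1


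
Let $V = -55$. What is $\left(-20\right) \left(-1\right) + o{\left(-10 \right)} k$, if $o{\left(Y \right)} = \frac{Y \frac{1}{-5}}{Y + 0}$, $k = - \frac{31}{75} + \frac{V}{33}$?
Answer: $\frac{2552}{125} \approx 20.416$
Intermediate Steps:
$k = - \frac{52}{25}$ ($k = - \frac{31}{75} - \frac{55}{33} = \left(-31\right) \frac{1}{75} - \frac{5}{3} = - \frac{31}{75} - \frac{5}{3} = - \frac{52}{25} \approx -2.08$)
$o{\left(Y \right)} = - \frac{1}{5}$ ($o{\left(Y \right)} = \frac{Y \left(- \frac{1}{5}\right)}{Y} = \frac{\left(- \frac{1}{5}\right) Y}{Y} = - \frac{1}{5}$)
$\left(-20\right) \left(-1\right) + o{\left(-10 \right)} k = \left(-20\right) \left(-1\right) - - \frac{52}{125} = 20 + \frac{52}{125} = \frac{2552}{125}$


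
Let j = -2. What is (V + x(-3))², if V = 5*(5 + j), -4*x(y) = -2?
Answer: 961/4 ≈ 240.25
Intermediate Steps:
x(y) = ½ (x(y) = -¼*(-2) = ½)
V = 15 (V = 5*(5 - 2) = 5*3 = 15)
(V + x(-3))² = (15 + ½)² = (31/2)² = 961/4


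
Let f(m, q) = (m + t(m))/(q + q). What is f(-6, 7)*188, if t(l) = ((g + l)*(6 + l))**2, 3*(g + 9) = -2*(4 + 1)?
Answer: -564/7 ≈ -80.571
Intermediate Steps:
g = -37/3 (g = -9 + (-2*(4 + 1))/3 = -9 + (-2*5)/3 = -9 + (1/3)*(-10) = -9 - 10/3 = -37/3 ≈ -12.333)
t(l) = (6 + l)**2*(-37/3 + l)**2 (t(l) = ((-37/3 + l)*(6 + l))**2 = ((6 + l)*(-37/3 + l))**2 = (6 + l)**2*(-37/3 + l)**2)
f(m, q) = (m + (-37 + 3*m)**2*(6 + m)**2/9)/(2*q) (f(m, q) = (m + (-37 + 3*m)**2*(6 + m)**2/9)/(q + q) = (m + (-37 + 3*m)**2*(6 + m)**2/9)/((2*q)) = (m + (-37 + 3*m)**2*(6 + m)**2/9)*(1/(2*q)) = (m + (-37 + 3*m)**2*(6 + m)**2/9)/(2*q))
f(-6, 7)*188 = ((1/18)*(9*(-6) + (-37 + 3*(-6))**2*(6 - 6)**2)/7)*188 = ((1/18)*(1/7)*(-54 + (-37 - 18)**2*0**2))*188 = ((1/18)*(1/7)*(-54 + (-55)**2*0))*188 = ((1/18)*(1/7)*(-54 + 3025*0))*188 = ((1/18)*(1/7)*(-54 + 0))*188 = ((1/18)*(1/7)*(-54))*188 = -3/7*188 = -564/7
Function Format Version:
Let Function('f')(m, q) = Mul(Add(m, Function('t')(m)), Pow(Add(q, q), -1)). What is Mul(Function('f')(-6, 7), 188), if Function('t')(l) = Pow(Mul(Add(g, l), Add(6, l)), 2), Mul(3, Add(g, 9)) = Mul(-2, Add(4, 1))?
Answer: Rational(-564, 7) ≈ -80.571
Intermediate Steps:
g = Rational(-37, 3) (g = Add(-9, Mul(Rational(1, 3), Mul(-2, Add(4, 1)))) = Add(-9, Mul(Rational(1, 3), Mul(-2, 5))) = Add(-9, Mul(Rational(1, 3), -10)) = Add(-9, Rational(-10, 3)) = Rational(-37, 3) ≈ -12.333)
Function('t')(l) = Mul(Pow(Add(6, l), 2), Pow(Add(Rational(-37, 3), l), 2)) (Function('t')(l) = Pow(Mul(Add(Rational(-37, 3), l), Add(6, l)), 2) = Pow(Mul(Add(6, l), Add(Rational(-37, 3), l)), 2) = Mul(Pow(Add(6, l), 2), Pow(Add(Rational(-37, 3), l), 2)))
Function('f')(m, q) = Mul(Rational(1, 2), Pow(q, -1), Add(m, Mul(Rational(1, 9), Pow(Add(-37, Mul(3, m)), 2), Pow(Add(6, m), 2)))) (Function('f')(m, q) = Mul(Add(m, Mul(Rational(1, 9), Pow(Add(-37, Mul(3, m)), 2), Pow(Add(6, m), 2))), Pow(Add(q, q), -1)) = Mul(Add(m, Mul(Rational(1, 9), Pow(Add(-37, Mul(3, m)), 2), Pow(Add(6, m), 2))), Pow(Mul(2, q), -1)) = Mul(Add(m, Mul(Rational(1, 9), Pow(Add(-37, Mul(3, m)), 2), Pow(Add(6, m), 2))), Mul(Rational(1, 2), Pow(q, -1))) = Mul(Rational(1, 2), Pow(q, -1), Add(m, Mul(Rational(1, 9), Pow(Add(-37, Mul(3, m)), 2), Pow(Add(6, m), 2)))))
Mul(Function('f')(-6, 7), 188) = Mul(Mul(Rational(1, 18), Pow(7, -1), Add(Mul(9, -6), Mul(Pow(Add(-37, Mul(3, -6)), 2), Pow(Add(6, -6), 2)))), 188) = Mul(Mul(Rational(1, 18), Rational(1, 7), Add(-54, Mul(Pow(Add(-37, -18), 2), Pow(0, 2)))), 188) = Mul(Mul(Rational(1, 18), Rational(1, 7), Add(-54, Mul(Pow(-55, 2), 0))), 188) = Mul(Mul(Rational(1, 18), Rational(1, 7), Add(-54, Mul(3025, 0))), 188) = Mul(Mul(Rational(1, 18), Rational(1, 7), Add(-54, 0)), 188) = Mul(Mul(Rational(1, 18), Rational(1, 7), -54), 188) = Mul(Rational(-3, 7), 188) = Rational(-564, 7)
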